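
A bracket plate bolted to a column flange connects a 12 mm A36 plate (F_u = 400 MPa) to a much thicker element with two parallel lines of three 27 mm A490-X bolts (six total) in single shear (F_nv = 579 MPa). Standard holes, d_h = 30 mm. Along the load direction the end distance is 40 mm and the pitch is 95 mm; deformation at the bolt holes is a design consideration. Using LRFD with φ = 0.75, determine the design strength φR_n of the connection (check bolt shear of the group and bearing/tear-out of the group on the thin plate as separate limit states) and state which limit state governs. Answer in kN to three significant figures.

Bolt shear: A_b = π·27²/4 = 572.6 mm²; R_n = 579 × 572.6 × 6 × 1 / 1000 = 1989 kN → 0.75 × 1989 = 1490 kN.
Bearing (1.2 l_c t F_u ≤ 2.4 d t F_u): upper limit = 2.4·27·12·400 / 1000 = 311 kN.
  Edge l_c = 40 − 30/2 = 25 → r_n = 144 kN; interior l_c = 95 − 30 = 65 → r_n = 311 kN.
  R_n,bearing = 2·144 + 4·311 = 1532 kN → 0.75 × 1532 = 1150 kN.
Bearing governs: 1150 kN.

1150 kN (bearing governs)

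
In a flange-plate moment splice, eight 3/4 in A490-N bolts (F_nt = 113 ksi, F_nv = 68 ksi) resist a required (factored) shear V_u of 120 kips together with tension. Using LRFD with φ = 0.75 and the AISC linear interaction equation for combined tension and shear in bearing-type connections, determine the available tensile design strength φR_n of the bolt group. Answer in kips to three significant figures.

A_b = π·0.75²/4 = 0.4418 in²; f_rv = 120 / (8 × 0.4418) = 33.95 ksi.
F'_nt = 1.3 F_nt − (F_nt / φF_nv) f_rv = 1.3·113 − (113/(0.75·68))·33.95 = 71.67 ksi, capped at F_nt → F'_nt = 71.67 ksi.
R_n = F'_nt · A_b · n = 71.67 × 0.4418 × 8 = 253.3 kips.
Design strength φR_n = 0.75 × 253.3 = 190 kips.

190 kips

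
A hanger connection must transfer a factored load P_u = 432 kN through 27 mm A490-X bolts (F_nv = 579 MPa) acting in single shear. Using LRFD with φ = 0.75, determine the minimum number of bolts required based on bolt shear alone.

A_b = π·27²/4 = 572.6 mm².
Per-bolt design strength φR_n = 0.75 × 579 × 572.6 × 1 / 1000 = 248.6 kN.
n ≥ 432 / 248.6 = 1.738 → use 2 bolts.

2 bolts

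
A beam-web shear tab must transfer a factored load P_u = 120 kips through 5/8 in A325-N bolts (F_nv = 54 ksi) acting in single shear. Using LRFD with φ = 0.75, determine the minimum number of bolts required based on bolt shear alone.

A_b = π·0.625²/4 = 0.3068 in².
Per-bolt design strength φR_n = 0.75 × 54 × 0.3068 × 1 = 12.43 kips.
n ≥ 120 / 12.43 = 9.658 → use 10 bolts.

10 bolts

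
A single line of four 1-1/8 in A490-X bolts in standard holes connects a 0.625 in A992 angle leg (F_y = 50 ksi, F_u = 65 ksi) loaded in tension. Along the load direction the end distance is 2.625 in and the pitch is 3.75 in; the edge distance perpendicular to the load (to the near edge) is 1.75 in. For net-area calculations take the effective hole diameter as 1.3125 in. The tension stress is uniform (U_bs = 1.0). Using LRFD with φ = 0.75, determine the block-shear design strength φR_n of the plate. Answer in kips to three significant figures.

Shear plane L_v = 2.625 + 3·3.75 = 13.88 in; A_gv = 13.88 × 0.625 = 8.672 in².
A_nv = (13.88 − 3.5·1.3125) × 0.625 = 5.801 in².
A_nt = (1.75 − 0.5·1.3125) × 0.625 = 0.6836 in².
0.6 F_u A_nv = 226.2 kips; 0.6 F_y A_gv = 260.2 kips → shear rupture governs the shear term.
R_n = 226.2 + 1.0 × 65 × 0.6836 = 270.7 kips.
Design strength φR_n = 0.75 × 270.7 = 203 kips.

203 kips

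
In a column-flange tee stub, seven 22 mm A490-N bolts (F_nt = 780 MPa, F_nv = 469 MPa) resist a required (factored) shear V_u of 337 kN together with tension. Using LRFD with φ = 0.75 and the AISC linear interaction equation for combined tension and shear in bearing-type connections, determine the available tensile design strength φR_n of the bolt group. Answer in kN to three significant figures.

A_b = π·22²/4 = 380.1 mm²; f_rv = 337 × 1000 / (7 × 380.1) = 126.6 MPa.
F'_nt = 1.3 F_nt − (F_nt / φF_nv) f_rv = 1.3·780 − (780/(0.75·469))·126.6 = 733.2 MPa, capped at F_nt → F'_nt = 733.2 MPa.
R_n = F'_nt · A_b · n = 733.2 × 380.1 × 7 / 1000 = 1951 kN.
Design strength φR_n = 0.75 × 1951 = 1460 kN.

1460 kN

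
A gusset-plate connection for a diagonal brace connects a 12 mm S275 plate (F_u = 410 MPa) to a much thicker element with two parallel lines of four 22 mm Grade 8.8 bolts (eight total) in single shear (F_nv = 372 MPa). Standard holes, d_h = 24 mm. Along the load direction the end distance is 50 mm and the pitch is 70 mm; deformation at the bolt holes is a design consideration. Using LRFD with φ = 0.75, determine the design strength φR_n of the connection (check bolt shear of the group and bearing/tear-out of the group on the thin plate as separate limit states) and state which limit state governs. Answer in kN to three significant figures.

848 kN (bolt shear governs)

Bolt shear: A_b = π·22²/4 = 380.1 mm²; R_n = 372 × 380.1 × 8 × 1 / 1000 = 1131 kN → 0.75 × 1131 = 848 kN.
Bearing (1.2 l_c t F_u ≤ 2.4 d t F_u): upper limit = 2.4·22·12·410 / 1000 = 259.8 kN.
  Edge l_c = 50 − 24/2 = 38 → r_n = 224.4 kN; interior l_c = 70 − 24 = 46 → r_n = 259.8 kN.
  R_n,bearing = 2·224.4 + 6·259.8 = 2007 kN → 0.75 × 2007 = 1510 kN.
Bolt shear governs: 848 kN.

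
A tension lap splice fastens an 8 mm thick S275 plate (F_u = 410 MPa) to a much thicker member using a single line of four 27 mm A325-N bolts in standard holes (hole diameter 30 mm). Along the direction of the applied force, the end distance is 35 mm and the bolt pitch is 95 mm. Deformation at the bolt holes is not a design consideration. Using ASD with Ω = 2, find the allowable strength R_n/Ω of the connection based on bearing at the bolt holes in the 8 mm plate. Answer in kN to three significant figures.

Per bolt r_n = 1.5 l_c t F_u ≤ 3.0 d t F_u; upper limit = 3.0 × 27 × 8 × 410 / 1000 = 265.7 kN.
Edge bolt: l_c = 35 − 30/2 = 20 mm → 1.5 × 20 × 8 × 410 / 1000 = 98.4 → r_n = 98.4 kN.
Interior bolts: l_c = 95 − 30 = 65 mm → 1.5 × 65 × 8 × 410 / 1000 = 319.8 → r_n = 265.7 kN.
R_n = 1 × 98.4 + 3 × 265.7 = 895.4 kN.
Allowable strength R_n/Ω = 895.4 / 2 = 448 kN.

448 kN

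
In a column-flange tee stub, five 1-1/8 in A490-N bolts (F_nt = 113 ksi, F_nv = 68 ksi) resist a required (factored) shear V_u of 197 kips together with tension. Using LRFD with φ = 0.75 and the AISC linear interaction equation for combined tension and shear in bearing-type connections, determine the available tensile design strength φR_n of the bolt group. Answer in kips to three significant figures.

220 kips

A_b = π·1.125²/4 = 0.994 in²; f_rv = 197 / (5 × 0.994) = 39.64 ksi.
F'_nt = 1.3 F_nt − (F_nt / φF_nv) f_rv = 1.3·113 − (113/(0.75·68))·39.64 = 59.08 ksi, capped at F_nt → F'_nt = 59.08 ksi.
R_n = F'_nt · A_b · n = 59.08 × 0.994 × 5 = 293.6 kips.
Design strength φR_n = 0.75 × 293.6 = 220 kips.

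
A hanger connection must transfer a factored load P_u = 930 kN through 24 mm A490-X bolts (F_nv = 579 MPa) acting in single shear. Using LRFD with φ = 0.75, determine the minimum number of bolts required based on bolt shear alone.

5 bolts

A_b = π·24²/4 = 452.4 mm².
Per-bolt design strength φR_n = 0.75 × 579 × 452.4 × 1 / 1000 = 196.5 kN.
n ≥ 930 / 196.5 = 4.734 → use 5 bolts.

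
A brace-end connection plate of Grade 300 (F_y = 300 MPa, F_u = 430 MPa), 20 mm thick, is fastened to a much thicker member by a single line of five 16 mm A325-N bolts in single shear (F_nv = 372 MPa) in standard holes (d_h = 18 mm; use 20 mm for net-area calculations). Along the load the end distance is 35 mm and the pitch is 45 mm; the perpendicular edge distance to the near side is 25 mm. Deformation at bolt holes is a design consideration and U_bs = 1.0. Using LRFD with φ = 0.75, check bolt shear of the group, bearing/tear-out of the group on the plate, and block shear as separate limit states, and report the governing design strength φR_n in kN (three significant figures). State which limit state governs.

Bolt shear: A_b = π·16²/4 = 201.1 mm²; R_n = 372 × 201.1 × 5 × 1 / 1000 = 374 kN → 0.75 × 374 = 280 kN.
Bearing: edge l_c = 26, r_n = 268.3 kN; interior l_c = 27, r_n = 278.6 kN; R_n = 268.3 + 4·278.6 = 1383 kN → 1040 kN.
Block shear: A_gv = 4300, A_nv = 2500, A_nt = 300 mm²; R_n = min(0.6F_uA_nv, 0.6F_yA_gv) + U_bs·F_u·A_nt = 774 kN → 580 kN.
Bolt shear governs: 280 kN.

280 kN (bolt shear governs)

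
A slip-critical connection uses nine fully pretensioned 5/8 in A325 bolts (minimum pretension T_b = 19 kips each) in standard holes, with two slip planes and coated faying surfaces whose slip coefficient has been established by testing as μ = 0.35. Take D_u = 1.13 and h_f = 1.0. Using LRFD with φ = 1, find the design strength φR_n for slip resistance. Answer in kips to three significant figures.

135 kips

R_n = μ · D_u · h_f · T_b · n_s · n_b = 0.35 × 1.13 × 1.0 × 19 × 2 × 9 = 135.3 kips.
Design strength φR_n = 1 × 135.3 = 135 kips.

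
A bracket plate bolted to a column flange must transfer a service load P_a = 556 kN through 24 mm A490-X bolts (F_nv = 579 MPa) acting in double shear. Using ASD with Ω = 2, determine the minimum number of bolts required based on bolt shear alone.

A_b = π·24²/4 = 452.4 mm².
Per-bolt allowable strength R_n/Ω = 579 × 452.4 × 2 / 1000 / 2 = 261.9 kN.
n ≥ 556 / 261.9 = 2.123 → use 3 bolts.

3 bolts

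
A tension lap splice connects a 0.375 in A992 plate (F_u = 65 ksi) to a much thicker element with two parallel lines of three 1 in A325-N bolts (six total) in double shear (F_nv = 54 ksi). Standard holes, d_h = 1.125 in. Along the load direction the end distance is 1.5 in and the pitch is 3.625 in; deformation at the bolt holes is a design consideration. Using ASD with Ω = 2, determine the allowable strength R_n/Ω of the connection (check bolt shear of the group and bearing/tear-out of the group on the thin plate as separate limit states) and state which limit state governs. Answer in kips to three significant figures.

Bolt shear: A_b = π·1²/4 = 0.7854 in²; R_n = 54 × 0.7854 × 6 × 2 = 508.9 kips → 508.9 / 2 = 254 kips.
Bearing (1.2 l_c t F_u ≤ 2.4 d t F_u): upper limit = 2.4·1·0.375·65 = 58.5 kips.
  Edge l_c = 1.5 − 1.125/2 = 0.9375 → r_n = 27.42 kips; interior l_c = 3.625 − 1.125 = 2.5 → r_n = 58.5 kips.
  R_n,bearing = 2·27.42 + 4·58.5 = 288.8 kips → 288.8 / 2 = 144 kips.
Bearing governs: 144 kips.

144 kips (bearing governs)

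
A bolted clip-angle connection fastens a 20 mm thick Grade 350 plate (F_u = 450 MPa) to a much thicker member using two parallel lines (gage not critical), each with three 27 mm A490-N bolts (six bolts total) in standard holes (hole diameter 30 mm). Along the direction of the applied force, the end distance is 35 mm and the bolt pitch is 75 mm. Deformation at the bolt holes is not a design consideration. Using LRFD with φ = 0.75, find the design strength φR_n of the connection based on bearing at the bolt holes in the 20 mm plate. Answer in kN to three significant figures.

Per bolt r_n = 1.5 l_c t F_u ≤ 3.0 d t F_u; upper limit = 3.0 × 27 × 20 × 450 / 1000 = 729 kN.
Edge bolt: l_c = 35 − 30/2 = 20 mm → 1.5 × 20 × 20 × 450 / 1000 = 270 → r_n = 270 kN.
Interior bolts: l_c = 75 − 30 = 45 mm → 1.5 × 45 × 20 × 450 / 1000 = 607.5 → r_n = 607.5 kN.
R_n = 2 × 270 + 4 × 607.5 = 2970 kN.
Design strength φR_n = 0.75 × 2970 = 2230 kN.

2230 kN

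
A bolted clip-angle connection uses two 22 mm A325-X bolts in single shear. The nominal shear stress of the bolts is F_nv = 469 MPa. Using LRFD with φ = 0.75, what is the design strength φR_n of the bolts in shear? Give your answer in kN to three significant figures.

A_b = π × 22² / 4 = 380.1 mm².
R_n = F_nv · A_b · n · n_s = 469 × 380.1 × 2 × 1 / 1000 = 356.6 kN.
Design strength φR_n = 0.75 × 356.6 = 267 kN.

267 kN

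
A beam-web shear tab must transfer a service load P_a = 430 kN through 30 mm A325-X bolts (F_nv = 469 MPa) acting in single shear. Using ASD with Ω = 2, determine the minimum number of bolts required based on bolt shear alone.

3 bolts

A_b = π·30²/4 = 706.9 mm².
Per-bolt allowable strength R_n/Ω = 469 × 706.9 × 1 / 1000 / 2 = 165.8 kN.
n ≥ 430 / 165.8 = 2.594 → use 3 bolts.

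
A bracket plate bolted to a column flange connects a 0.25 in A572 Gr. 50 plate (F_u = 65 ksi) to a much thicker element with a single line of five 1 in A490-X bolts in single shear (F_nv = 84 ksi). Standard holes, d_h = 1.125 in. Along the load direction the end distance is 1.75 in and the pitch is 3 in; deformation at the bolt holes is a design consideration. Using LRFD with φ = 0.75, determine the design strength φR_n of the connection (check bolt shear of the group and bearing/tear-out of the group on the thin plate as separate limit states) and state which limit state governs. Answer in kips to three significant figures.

Bolt shear: A_b = π·1²/4 = 0.7854 in²; R_n = 84 × 0.7854 × 5 × 1 = 329.9 kips → 0.75 × 329.9 = 247 kips.
Bearing (1.2 l_c t F_u ≤ 2.4 d t F_u): upper limit = 2.4·1·0.25·65 = 39 kips.
  Edge l_c = 1.75 − 1.125/2 = 1.188 → r_n = 23.16 kips; interior l_c = 3 − 1.125 = 1.875 → r_n = 36.56 kips.
  R_n,bearing = 1·23.16 + 4·36.56 = 169.4 kips → 0.75 × 169.4 = 127 kips.
Bearing governs: 127 kips.

127 kips (bearing governs)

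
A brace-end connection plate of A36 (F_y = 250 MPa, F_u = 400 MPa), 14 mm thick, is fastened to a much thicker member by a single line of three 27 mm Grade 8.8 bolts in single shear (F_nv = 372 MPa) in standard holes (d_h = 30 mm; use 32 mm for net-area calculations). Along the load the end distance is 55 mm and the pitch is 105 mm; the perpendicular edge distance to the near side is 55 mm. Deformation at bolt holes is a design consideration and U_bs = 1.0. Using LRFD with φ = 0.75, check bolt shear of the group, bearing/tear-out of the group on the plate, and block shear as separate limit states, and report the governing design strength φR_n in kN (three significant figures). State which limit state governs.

Bolt shear: A_b = π·27²/4 = 572.6 mm²; R_n = 372 × 572.6 × 3 × 1 / 1000 = 639 kN → 0.75 × 639 = 479 kN.
Bearing: edge l_c = 40, r_n = 268.8 kN; interior l_c = 75, r_n = 362.9 kN; R_n = 268.8 + 2·362.9 = 994.6 kN → 746 kN.
Block shear: A_gv = 3710, A_nv = 2590, A_nt = 546 mm²; R_n = min(0.6F_uA_nv, 0.6F_yA_gv) + U_bs·F_u·A_nt = 774.9 kN → 581 kN.
Bolt shear governs: 479 kN.

479 kN (bolt shear governs)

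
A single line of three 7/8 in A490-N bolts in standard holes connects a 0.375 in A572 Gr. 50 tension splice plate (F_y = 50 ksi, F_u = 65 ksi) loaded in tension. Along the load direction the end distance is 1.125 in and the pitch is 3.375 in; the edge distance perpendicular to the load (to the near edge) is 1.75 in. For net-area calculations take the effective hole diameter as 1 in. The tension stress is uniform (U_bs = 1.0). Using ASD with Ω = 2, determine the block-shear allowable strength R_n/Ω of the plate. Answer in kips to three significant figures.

54.5 kips

Shear plane L_v = 1.125 + 2·3.375 = 7.875 in; A_gv = 7.875 × 0.375 = 2.953 in².
A_nv = (7.875 − 2.5·1) × 0.375 = 2.016 in².
A_nt = (1.75 − 0.5·1) × 0.375 = 0.4688 in².
0.6 F_u A_nv = 78.61 kips; 0.6 F_y A_gv = 88.59 kips → shear rupture governs the shear term.
R_n = 78.61 + 1.0 × 65 × 0.4688 = 109.1 kips.
Allowable strength R_n/Ω = 109.1 / 2 = 54.5 kips.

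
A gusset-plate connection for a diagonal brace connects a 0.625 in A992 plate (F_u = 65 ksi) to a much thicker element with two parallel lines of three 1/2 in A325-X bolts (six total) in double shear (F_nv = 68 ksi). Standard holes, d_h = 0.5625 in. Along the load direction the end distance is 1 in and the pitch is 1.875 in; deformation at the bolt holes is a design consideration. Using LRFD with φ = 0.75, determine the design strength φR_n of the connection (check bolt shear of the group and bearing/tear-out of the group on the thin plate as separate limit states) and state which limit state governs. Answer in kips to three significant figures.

120 kips (bolt shear governs)

Bolt shear: A_b = π·0.5²/4 = 0.1963 in²; R_n = 68 × 0.1963 × 6 × 2 = 160.2 kips → 0.75 × 160.2 = 120 kips.
Bearing (1.2 l_c t F_u ≤ 2.4 d t F_u): upper limit = 2.4·0.5·0.625·65 = 48.75 kips.
  Edge l_c = 1 − 0.5625/2 = 0.7188 → r_n = 35.04 kips; interior l_c = 1.875 − 0.5625 = 1.312 → r_n = 48.75 kips.
  R_n,bearing = 2·35.04 + 4·48.75 = 265.1 kips → 0.75 × 265.1 = 199 kips.
Bolt shear governs: 120 kips.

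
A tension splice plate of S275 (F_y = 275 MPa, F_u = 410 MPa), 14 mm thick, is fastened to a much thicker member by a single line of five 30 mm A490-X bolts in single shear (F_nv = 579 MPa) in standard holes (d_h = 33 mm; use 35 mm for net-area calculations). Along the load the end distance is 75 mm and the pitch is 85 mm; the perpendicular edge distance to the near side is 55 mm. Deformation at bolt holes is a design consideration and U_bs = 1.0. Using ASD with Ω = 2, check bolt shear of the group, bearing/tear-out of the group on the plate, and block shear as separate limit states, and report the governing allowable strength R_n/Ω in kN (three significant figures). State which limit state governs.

551 kN (block shear governs)

Bolt shear: A_b = π·30²/4 = 706.9 mm²; R_n = 579 × 706.9 × 5 × 1 / 1000 = 2046 kN → 2046 / 2 = 1020 kN.
Bearing: edge l_c = 58.5, r_n = 402.9 kN; interior l_c = 52, r_n = 358.2 kN; R_n = 402.9 + 4·358.2 = 1836 kN → 918 kN.
Block shear: A_gv = 5810, A_nv = 3605, A_nt = 525 mm²; R_n = min(0.6F_uA_nv, 0.6F_yA_gv) + U_bs·F_u·A_nt = 1102 kN → 551 kN.
Block shear governs: 551 kN.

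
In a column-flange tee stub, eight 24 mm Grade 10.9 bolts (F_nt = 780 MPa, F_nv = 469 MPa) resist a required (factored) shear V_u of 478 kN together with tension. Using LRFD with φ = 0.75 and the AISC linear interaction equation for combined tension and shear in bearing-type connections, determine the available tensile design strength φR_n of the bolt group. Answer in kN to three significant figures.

A_b = π·24²/4 = 452.4 mm²; f_rv = 478 × 1000 / (8 × 452.4) = 132.1 MPa.
F'_nt = 1.3 F_nt − (F_nt / φF_nv) f_rv = 1.3·780 − (780/(0.75·469))·132.1 = 721.1 MPa, capped at F_nt → F'_nt = 721.1 MPa.
R_n = F'_nt · A_b · n = 721.1 × 452.4 × 8 / 1000 = 2610 kN.
Design strength φR_n = 0.75 × 2610 = 1960 kN.

1960 kN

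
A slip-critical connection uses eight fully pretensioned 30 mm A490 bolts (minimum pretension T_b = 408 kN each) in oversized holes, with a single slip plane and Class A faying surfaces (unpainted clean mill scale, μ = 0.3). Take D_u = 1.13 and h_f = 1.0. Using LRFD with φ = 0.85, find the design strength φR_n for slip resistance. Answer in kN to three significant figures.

R_n = μ · D_u · h_f · T_b · n_s · n_b = 0.3 × 1.13 × 1.0 × 408 × 1 × 8 = 1106 kN.
Design strength φR_n = 0.85 × 1106 = 941 kN.

941 kN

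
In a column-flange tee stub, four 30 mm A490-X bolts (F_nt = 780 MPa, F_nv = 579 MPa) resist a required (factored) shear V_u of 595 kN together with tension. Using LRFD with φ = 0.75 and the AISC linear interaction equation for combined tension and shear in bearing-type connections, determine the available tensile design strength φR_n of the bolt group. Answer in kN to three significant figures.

1350 kN

A_b = π·30²/4 = 706.9 mm²; f_rv = 595 × 1000 / (4 × 706.9) = 210.4 MPa.
F'_nt = 1.3 F_nt − (F_nt / φF_nv) f_rv = 1.3·780 − (780/(0.75·579))·210.4 = 636 MPa, capped at F_nt → F'_nt = 636 MPa.
R_n = F'_nt · A_b · n = 636 × 706.9 × 4 / 1000 = 1798 kN.
Design strength φR_n = 0.75 × 1798 = 1350 kN.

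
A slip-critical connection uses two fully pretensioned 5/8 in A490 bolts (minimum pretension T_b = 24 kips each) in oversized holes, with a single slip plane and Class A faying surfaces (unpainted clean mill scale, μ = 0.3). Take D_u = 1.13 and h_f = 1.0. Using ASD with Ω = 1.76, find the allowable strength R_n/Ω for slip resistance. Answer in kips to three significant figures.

9.25 kips

R_n = μ · D_u · h_f · T_b · n_s · n_b = 0.3 × 1.13 × 1.0 × 24 × 1 × 2 = 16.27 kips.
Allowable strength R_n/Ω = 16.27 / 1.76 = 9.25 kips.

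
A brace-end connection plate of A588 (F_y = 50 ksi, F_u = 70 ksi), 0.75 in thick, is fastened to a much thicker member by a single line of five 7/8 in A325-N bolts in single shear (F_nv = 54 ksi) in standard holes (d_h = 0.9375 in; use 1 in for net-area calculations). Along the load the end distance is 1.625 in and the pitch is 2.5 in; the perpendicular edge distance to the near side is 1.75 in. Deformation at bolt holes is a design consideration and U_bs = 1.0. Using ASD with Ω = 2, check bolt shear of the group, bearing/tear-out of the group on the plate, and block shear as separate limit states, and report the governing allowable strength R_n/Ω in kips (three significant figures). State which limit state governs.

81.2 kips (bolt shear governs)

Bolt shear: A_b = π·0.875²/4 = 0.6013 in²; R_n = 54 × 0.6013 × 5 × 1 = 162.4 kips → 162.4 / 2 = 81.2 kips.
Bearing: edge l_c = 1.156, r_n = 72.84 kips; interior l_c = 1.562, r_n = 98.44 kips; R_n = 72.84 + 4·98.44 = 466.6 kips → 233 kips.
Block shear: A_gv = 8.719, A_nv = 5.344, A_nt = 0.9375 in²; R_n = min(0.6F_uA_nv, 0.6F_yA_gv) + U_bs·F_u·A_nt = 290.1 kips → 145 kips.
Bolt shear governs: 81.2 kips.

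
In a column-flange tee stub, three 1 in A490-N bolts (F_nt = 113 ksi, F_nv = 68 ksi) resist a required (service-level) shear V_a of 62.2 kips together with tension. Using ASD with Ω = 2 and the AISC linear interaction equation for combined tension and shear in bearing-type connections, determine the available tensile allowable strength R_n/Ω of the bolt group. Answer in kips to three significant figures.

69.7 kips

A_b = π·1²/4 = 0.7854 in²; f_rv = 62.2 / (3 × 0.7854) = 26.4 ksi.
F'_nt = 1.3 F_nt − (Ω F_nt / F_nv) f_rv = 1.3·113 − (2·113/68)·26.4 = 59.16 ksi, capped at F_nt → F'_nt = 59.16 ksi.
R_n = F'_nt · A_b · n = 59.16 × 0.7854 × 3 = 139.4 kips.
Allowable strength R_n/Ω = 139.4 / 2 = 69.7 kips.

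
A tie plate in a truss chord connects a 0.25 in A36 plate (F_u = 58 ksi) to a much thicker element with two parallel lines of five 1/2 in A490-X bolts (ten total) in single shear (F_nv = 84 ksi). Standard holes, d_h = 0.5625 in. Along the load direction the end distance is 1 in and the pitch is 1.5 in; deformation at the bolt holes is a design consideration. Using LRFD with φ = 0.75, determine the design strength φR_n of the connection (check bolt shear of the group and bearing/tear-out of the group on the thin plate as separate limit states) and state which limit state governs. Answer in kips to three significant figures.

Bolt shear: A_b = π·0.5²/4 = 0.1963 in²; R_n = 84 × 0.1963 × 10 × 1 = 164.9 kips → 0.75 × 164.9 = 124 kips.
Bearing (1.2 l_c t F_u ≤ 2.4 d t F_u): upper limit = 2.4·0.5·0.25·58 = 17.4 kips.
  Edge l_c = 1 − 0.5625/2 = 0.7188 → r_n = 12.51 kips; interior l_c = 1.5 − 0.5625 = 0.9375 → r_n = 16.31 kips.
  R_n,bearing = 2·12.51 + 8·16.31 = 155.5 kips → 0.75 × 155.5 = 117 kips.
Bearing governs: 117 kips.

117 kips (bearing governs)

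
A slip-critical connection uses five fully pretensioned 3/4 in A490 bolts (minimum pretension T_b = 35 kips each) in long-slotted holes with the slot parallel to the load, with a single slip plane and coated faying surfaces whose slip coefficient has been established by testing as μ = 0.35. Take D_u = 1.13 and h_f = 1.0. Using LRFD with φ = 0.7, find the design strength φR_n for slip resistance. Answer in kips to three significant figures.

48.4 kips

R_n = μ · D_u · h_f · T_b · n_s · n_b = 0.35 × 1.13 × 1.0 × 35 × 1 × 5 = 69.21 kips.
Design strength φR_n = 0.7 × 69.21 = 48.4 kips.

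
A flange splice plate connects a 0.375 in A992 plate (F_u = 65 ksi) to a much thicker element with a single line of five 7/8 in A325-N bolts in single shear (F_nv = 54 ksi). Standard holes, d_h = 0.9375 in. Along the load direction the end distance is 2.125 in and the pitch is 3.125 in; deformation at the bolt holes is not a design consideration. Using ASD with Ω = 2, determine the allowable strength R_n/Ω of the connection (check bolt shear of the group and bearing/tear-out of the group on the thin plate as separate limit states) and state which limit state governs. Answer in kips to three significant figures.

81.2 kips (bolt shear governs)

Bolt shear: A_b = π·0.875²/4 = 0.6013 in²; R_n = 54 × 0.6013 × 5 × 1 = 162.4 kips → 162.4 / 2 = 81.2 kips.
Bearing (1.5 l_c t F_u ≤ 3.0 d t F_u): upper limit = 3.0·0.875·0.375·65 = 63.98 kips.
  Edge l_c = 2.125 − 0.9375/2 = 1.656 → r_n = 60.56 kips; interior l_c = 3.125 − 0.9375 = 2.188 → r_n = 63.98 kips.
  R_n,bearing = 1·60.56 + 4·63.98 = 316.5 kips → 316.5 / 2 = 158 kips.
Bolt shear governs: 81.2 kips.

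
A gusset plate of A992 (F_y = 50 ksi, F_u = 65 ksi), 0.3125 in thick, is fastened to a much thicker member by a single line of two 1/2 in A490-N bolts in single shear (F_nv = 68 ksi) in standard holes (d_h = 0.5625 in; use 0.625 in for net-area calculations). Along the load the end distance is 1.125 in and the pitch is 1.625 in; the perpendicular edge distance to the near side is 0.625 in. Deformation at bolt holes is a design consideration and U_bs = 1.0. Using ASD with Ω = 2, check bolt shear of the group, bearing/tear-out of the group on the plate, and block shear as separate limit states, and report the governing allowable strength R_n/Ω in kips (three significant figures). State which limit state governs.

13.4 kips (bolt shear governs)

Bolt shear: A_b = π·0.5²/4 = 0.1963 in²; R_n = 68 × 0.1963 × 2 × 1 = 26.7 kips → 26.7 / 2 = 13.4 kips.
Bearing: edge l_c = 0.8438, r_n = 20.57 kips; interior l_c = 1.062, r_n = 24.38 kips; R_n = 20.57 + 1·24.38 = 44.94 kips → 22.5 kips.
Block shear: A_gv = 0.8594, A_nv = 0.5664, A_nt = 0.09766 in²; R_n = min(0.6F_uA_nv, 0.6F_yA_gv) + U_bs·F_u·A_nt = 28.44 kips → 14.2 kips.
Bolt shear governs: 13.4 kips.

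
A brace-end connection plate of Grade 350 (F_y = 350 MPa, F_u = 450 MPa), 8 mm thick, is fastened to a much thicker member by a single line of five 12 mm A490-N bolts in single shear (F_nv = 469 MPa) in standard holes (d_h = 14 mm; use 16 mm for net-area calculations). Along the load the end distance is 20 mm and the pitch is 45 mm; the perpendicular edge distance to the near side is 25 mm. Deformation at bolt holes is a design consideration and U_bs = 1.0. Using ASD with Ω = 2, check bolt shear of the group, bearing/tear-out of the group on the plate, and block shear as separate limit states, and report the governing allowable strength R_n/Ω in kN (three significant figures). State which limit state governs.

Bolt shear: A_b = π·12²/4 = 113.1 mm²; R_n = 469 × 113.1 × 5 × 1 / 1000 = 265.2 kN → 265.2 / 2 = 133 kN.
Bearing: edge l_c = 13, r_n = 56.16 kN; interior l_c = 31, r_n = 103.7 kN; R_n = 56.16 + 4·103.7 = 470.9 kN → 235 kN.
Block shear: A_gv = 1600, A_nv = 1024, A_nt = 136 mm²; R_n = min(0.6F_uA_nv, 0.6F_yA_gv) + U_bs·F_u·A_nt = 337.7 kN → 169 kN.
Bolt shear governs: 133 kN.

133 kN (bolt shear governs)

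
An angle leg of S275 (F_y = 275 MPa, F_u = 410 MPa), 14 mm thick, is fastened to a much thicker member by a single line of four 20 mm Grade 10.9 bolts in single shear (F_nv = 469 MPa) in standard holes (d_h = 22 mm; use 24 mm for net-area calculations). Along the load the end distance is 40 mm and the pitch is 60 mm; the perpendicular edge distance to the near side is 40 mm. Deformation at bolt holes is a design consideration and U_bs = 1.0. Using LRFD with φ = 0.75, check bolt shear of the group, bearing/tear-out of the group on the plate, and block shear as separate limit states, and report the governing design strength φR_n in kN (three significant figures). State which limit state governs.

Bolt shear: A_b = π·20²/4 = 314.2 mm²; R_n = 469 × 314.2 × 4 × 1 / 1000 = 589.4 kN → 0.75 × 589.4 = 442 kN.
Bearing: edge l_c = 29, r_n = 199.8 kN; interior l_c = 38, r_n = 261.7 kN; R_n = 199.8 + 3·261.7 = 985 kN → 739 kN.
Block shear: A_gv = 3080, A_nv = 1904, A_nt = 392 mm²; R_n = min(0.6F_uA_nv, 0.6F_yA_gv) + U_bs·F_u·A_nt = 629.1 kN → 472 kN.
Bolt shear governs: 442 kN.

442 kN (bolt shear governs)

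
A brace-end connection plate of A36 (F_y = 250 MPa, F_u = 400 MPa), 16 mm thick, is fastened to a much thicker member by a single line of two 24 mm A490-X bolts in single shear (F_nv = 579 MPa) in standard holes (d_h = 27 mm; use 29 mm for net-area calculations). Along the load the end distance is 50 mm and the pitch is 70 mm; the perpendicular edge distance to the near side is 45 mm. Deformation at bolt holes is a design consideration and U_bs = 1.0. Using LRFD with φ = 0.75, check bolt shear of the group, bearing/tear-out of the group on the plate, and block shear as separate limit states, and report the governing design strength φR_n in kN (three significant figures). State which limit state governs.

362 kN (block shear governs)

Bolt shear: A_b = π·24²/4 = 452.4 mm²; R_n = 579 × 452.4 × 2 × 1 / 1000 = 523.9 kN → 0.75 × 523.9 = 393 kN.
Bearing: edge l_c = 36.5, r_n = 280.3 kN; interior l_c = 43, r_n = 330.2 kN; R_n = 280.3 + 1·330.2 = 610.6 kN → 458 kN.
Block shear: A_gv = 1920, A_nv = 1224, A_nt = 488 mm²; R_n = min(0.6F_uA_nv, 0.6F_yA_gv) + U_bs·F_u·A_nt = 483.2 kN → 362 kN.
Block shear governs: 362 kN.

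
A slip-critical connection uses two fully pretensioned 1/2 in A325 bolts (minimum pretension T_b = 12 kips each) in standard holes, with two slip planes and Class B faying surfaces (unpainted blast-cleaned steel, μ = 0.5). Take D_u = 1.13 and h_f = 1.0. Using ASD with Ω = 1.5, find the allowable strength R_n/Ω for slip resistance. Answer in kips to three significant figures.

18.1 kips

R_n = μ · D_u · h_f · T_b · n_s · n_b = 0.5 × 1.13 × 1.0 × 12 × 2 × 2 = 27.12 kips.
Allowable strength R_n/Ω = 27.12 / 1.5 = 18.1 kips.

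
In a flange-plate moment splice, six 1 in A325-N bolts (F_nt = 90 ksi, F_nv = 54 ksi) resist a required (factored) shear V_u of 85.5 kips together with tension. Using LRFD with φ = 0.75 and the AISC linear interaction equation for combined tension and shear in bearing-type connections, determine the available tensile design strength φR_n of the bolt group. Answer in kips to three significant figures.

A_b = π·1²/4 = 0.7854 in²; f_rv = 85.5 / (6 × 0.7854) = 18.14 ksi.
F'_nt = 1.3 F_nt − (F_nt / φF_nv) f_rv = 1.3·90 − (90/(0.75·54))·18.14 = 76.68 ksi, capped at F_nt → F'_nt = 76.68 ksi.
R_n = F'_nt · A_b · n = 76.68 × 0.7854 × 6 = 361.3 kips.
Design strength φR_n = 0.75 × 361.3 = 271 kips.

271 kips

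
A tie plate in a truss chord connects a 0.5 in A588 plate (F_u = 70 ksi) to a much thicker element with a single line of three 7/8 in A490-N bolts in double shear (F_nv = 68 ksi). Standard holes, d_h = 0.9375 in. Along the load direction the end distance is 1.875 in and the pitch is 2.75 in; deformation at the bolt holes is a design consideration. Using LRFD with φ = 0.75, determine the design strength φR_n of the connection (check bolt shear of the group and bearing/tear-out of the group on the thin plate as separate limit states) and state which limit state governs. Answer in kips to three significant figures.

155 kips (bearing governs)

Bolt shear: A_b = π·0.875²/4 = 0.6013 in²; R_n = 68 × 0.6013 × 3 × 2 = 245.3 kips → 0.75 × 245.3 = 184 kips.
Bearing (1.2 l_c t F_u ≤ 2.4 d t F_u): upper limit = 2.4·0.875·0.5·70 = 73.5 kips.
  Edge l_c = 1.875 − 0.9375/2 = 1.406 → r_n = 59.06 kips; interior l_c = 2.75 − 0.9375 = 1.812 → r_n = 73.5 kips.
  R_n,bearing = 1·59.06 + 2·73.5 = 206.1 kips → 0.75 × 206.1 = 155 kips.
Bearing governs: 155 kips.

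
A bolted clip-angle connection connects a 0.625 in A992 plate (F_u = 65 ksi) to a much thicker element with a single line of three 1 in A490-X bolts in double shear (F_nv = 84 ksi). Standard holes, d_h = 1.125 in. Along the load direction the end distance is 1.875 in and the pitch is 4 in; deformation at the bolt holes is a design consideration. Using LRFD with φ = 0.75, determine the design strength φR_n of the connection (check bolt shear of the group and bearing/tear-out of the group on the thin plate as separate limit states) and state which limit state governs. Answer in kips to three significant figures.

194 kips (bearing governs)

Bolt shear: A_b = π·1²/4 = 0.7854 in²; R_n = 84 × 0.7854 × 3 × 2 = 395.8 kips → 0.75 × 395.8 = 297 kips.
Bearing (1.2 l_c t F_u ≤ 2.4 d t F_u): upper limit = 2.4·1·0.625·65 = 97.5 kips.
  Edge l_c = 1.875 − 1.125/2 = 1.312 → r_n = 63.98 kips; interior l_c = 4 − 1.125 = 2.875 → r_n = 97.5 kips.
  R_n,bearing = 1·63.98 + 2·97.5 = 259 kips → 0.75 × 259 = 194 kips.
Bearing governs: 194 kips.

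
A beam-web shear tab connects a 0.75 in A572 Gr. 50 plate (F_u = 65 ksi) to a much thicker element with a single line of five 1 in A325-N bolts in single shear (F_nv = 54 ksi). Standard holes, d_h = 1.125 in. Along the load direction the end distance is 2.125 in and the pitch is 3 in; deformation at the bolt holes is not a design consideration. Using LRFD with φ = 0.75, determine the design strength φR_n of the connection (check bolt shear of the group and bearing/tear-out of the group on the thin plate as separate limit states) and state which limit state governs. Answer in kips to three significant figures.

Bolt shear: A_b = π·1²/4 = 0.7854 in²; R_n = 54 × 0.7854 × 5 × 1 = 212.1 kips → 0.75 × 212.1 = 159 kips.
Bearing (1.5 l_c t F_u ≤ 3.0 d t F_u): upper limit = 3.0·1·0.75·65 = 146.2 kips.
  Edge l_c = 2.125 − 1.125/2 = 1.562 → r_n = 114.3 kips; interior l_c = 3 − 1.125 = 1.875 → r_n = 137.1 kips.
  R_n,bearing = 1·114.3 + 4·137.1 = 662.7 kips → 0.75 × 662.7 = 497 kips.
Bolt shear governs: 159 kips.

159 kips (bolt shear governs)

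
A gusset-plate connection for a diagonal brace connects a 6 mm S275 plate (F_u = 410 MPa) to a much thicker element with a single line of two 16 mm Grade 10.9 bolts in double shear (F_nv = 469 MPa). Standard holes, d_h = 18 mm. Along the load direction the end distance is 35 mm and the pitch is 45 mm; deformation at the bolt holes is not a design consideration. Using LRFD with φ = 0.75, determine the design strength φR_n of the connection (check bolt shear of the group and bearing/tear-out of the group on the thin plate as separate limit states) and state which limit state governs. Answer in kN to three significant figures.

147 kN (bearing governs)

Bolt shear: A_b = π·16²/4 = 201.1 mm²; R_n = 469 × 201.1 × 2 × 2 / 1000 = 377.2 kN → 0.75 × 377.2 = 283 kN.
Bearing (1.5 l_c t F_u ≤ 3.0 d t F_u): upper limit = 3.0·16·6·410 / 1000 = 118.1 kN.
  Edge l_c = 35 − 18/2 = 26 → r_n = 95.94 kN; interior l_c = 45 − 18 = 27 → r_n = 99.63 kN.
  R_n,bearing = 1·95.94 + 1·99.63 = 195.6 kN → 0.75 × 195.6 = 147 kN.
Bearing governs: 147 kN.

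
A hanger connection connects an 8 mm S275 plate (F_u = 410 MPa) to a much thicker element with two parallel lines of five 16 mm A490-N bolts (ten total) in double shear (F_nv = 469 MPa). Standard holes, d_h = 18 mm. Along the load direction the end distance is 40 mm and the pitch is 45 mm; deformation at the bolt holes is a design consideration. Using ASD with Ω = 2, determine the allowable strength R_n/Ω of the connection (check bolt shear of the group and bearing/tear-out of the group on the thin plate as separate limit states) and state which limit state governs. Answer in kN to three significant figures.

Bolt shear: A_b = π·16²/4 = 201.1 mm²; R_n = 469 × 201.1 × 10 × 2 / 1000 = 1886 kN → 1886 / 2 = 943 kN.
Bearing (1.2 l_c t F_u ≤ 2.4 d t F_u): upper limit = 2.4·16·8·410 / 1000 = 126 kN.
  Edge l_c = 40 − 18/2 = 31 → r_n = 122 kN; interior l_c = 45 − 18 = 27 → r_n = 106.3 kN.
  R_n,bearing = 2·122 + 8·106.3 = 1094 kN → 1094 / 2 = 547 kN.
Bearing governs: 547 kN.

547 kN (bearing governs)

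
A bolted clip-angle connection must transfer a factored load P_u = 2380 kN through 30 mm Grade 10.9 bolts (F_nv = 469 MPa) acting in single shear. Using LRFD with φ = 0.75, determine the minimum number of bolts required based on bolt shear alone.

10 bolts

A_b = π·30²/4 = 706.9 mm².
Per-bolt design strength φR_n = 0.75 × 469 × 706.9 × 1 / 1000 = 248.6 kN.
n ≥ 2380 / 248.6 = 9.572 → use 10 bolts.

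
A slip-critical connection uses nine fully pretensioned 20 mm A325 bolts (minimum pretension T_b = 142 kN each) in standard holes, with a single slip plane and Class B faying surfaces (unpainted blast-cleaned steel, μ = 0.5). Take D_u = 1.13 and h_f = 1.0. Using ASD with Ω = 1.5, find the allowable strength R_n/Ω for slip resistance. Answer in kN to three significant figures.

481 kN

R_n = μ · D_u · h_f · T_b · n_s · n_b = 0.5 × 1.13 × 1.0 × 142 × 1 × 9 = 722.1 kN.
Allowable strength R_n/Ω = 722.1 / 1.5 = 481 kN.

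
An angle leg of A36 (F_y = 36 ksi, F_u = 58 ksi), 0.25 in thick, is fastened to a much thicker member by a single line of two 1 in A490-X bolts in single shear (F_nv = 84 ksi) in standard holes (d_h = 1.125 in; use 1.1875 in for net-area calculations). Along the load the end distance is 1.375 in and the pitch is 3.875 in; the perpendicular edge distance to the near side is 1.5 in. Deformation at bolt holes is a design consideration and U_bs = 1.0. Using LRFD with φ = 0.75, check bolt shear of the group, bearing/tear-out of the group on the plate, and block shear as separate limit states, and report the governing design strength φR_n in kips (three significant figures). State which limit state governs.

Bolt shear: A_b = π·1²/4 = 0.7854 in²; R_n = 84 × 0.7854 × 2 × 1 = 131.9 kips → 0.75 × 131.9 = 99 kips.
Bearing: edge l_c = 0.8125, r_n = 14.14 kips; interior l_c = 2.75, r_n = 34.8 kips; R_n = 14.14 + 1·34.8 = 48.94 kips → 36.7 kips.
Block shear: A_gv = 1.312, A_nv = 0.8672, A_nt = 0.2266 in²; R_n = min(0.6F_uA_nv, 0.6F_yA_gv) + U_bs·F_u·A_nt = 41.49 kips → 31.1 kips.
Block shear governs: 31.1 kips.

31.1 kips (block shear governs)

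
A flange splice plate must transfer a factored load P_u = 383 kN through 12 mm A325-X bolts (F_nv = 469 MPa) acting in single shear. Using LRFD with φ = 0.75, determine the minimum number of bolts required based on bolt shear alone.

10 bolts

A_b = π·12²/4 = 113.1 mm².
Per-bolt design strength φR_n = 0.75 × 469 × 113.1 × 1 / 1000 = 39.78 kN.
n ≥ 383 / 39.78 = 9.627 → use 10 bolts.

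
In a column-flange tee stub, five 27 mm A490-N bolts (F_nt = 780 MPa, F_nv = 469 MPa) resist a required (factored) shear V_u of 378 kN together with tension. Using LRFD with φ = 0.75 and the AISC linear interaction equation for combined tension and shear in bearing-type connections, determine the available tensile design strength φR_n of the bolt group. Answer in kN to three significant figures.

A_b = π·27²/4 = 572.6 mm²; f_rv = 378 × 1000 / (5 × 572.6) = 132 MPa.
F'_nt = 1.3 F_nt − (F_nt / φF_nv) f_rv = 1.3·780 − (780/(0.75·469))·132 = 721.2 MPa, capped at F_nt → F'_nt = 721.2 MPa.
R_n = F'_nt · A_b · n = 721.2 × 572.6 × 5 / 1000 = 2065 kN.
Design strength φR_n = 0.75 × 2065 = 1550 kN.

1550 kN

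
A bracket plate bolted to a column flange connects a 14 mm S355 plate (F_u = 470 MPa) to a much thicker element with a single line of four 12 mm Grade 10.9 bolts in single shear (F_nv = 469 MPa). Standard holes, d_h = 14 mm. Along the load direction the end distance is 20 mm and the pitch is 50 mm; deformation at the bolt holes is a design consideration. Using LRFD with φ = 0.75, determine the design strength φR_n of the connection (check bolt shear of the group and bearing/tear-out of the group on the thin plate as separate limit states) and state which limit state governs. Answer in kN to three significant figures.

Bolt shear: A_b = π·12²/4 = 113.1 mm²; R_n = 469 × 113.1 × 4 × 1 / 1000 = 212.2 kN → 0.75 × 212.2 = 159 kN.
Bearing (1.2 l_c t F_u ≤ 2.4 d t F_u): upper limit = 2.4·12·14·470 / 1000 = 189.5 kN.
  Edge l_c = 20 − 14/2 = 13 → r_n = 102.6 kN; interior l_c = 50 − 14 = 36 → r_n = 189.5 kN.
  R_n,bearing = 1·102.6 + 3·189.5 = 671.2 kN → 0.75 × 671.2 = 503 kN.
Bolt shear governs: 159 kN.

159 kN (bolt shear governs)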